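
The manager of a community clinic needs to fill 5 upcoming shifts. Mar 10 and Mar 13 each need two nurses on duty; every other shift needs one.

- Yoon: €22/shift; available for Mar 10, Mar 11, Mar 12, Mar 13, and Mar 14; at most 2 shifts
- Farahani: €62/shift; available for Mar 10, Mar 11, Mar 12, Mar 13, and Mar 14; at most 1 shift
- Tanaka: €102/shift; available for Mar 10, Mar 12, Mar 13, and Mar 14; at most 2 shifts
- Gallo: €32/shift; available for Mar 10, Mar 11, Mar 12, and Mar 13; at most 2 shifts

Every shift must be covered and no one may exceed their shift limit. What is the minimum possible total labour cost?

Picking the cheapest available nurse for each shift independently would cost €174, but that ignores the shift limits.
An optimal schedule: Mar 10→Tanaka+Gallo, Mar 11→Yoon, Mar 12→Farahani, Mar 13→Tanaka+Gallo, Mar 14→Yoon.
Total: 102 + 32 + 22 + 62 + 102 + 32 + 22 = €374.

€374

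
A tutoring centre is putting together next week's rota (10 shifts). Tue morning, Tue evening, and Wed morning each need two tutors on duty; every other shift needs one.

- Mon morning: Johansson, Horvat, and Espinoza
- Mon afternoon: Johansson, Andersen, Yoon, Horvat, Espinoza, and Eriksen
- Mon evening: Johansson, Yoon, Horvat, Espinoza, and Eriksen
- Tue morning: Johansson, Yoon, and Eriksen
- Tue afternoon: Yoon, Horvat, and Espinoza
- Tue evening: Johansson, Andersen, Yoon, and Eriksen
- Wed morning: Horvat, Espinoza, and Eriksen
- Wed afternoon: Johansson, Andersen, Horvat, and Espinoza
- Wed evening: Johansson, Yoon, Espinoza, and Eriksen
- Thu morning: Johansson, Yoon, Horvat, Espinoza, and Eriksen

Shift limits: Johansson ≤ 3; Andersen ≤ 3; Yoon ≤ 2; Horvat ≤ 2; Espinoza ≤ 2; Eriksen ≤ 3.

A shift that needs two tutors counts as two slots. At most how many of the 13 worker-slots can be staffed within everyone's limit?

13

Total capacity across all tutors is 3+3+2+2+2+3 = 15, and 13 slots are needed, so at most 13 can be filled.
An assignment achieving 13: Mon morning→Johansson, Mon afternoon→Andersen, Mon evening→Horvat, Tue morning→Johansson+Yoon, Tue afternoon→Yoon, Tue evening→Johansson+Andersen, Wed morning→Horvat+Espinoza, Wed afternoon→Andersen, Wed evening→Espinoza, Thu morning→Eriksen.
Loads: Johansson 3/3, Andersen 3/3, Yoon 2/2, Horvat 2/2, Espinoza 2/2, Eriksen 1/3.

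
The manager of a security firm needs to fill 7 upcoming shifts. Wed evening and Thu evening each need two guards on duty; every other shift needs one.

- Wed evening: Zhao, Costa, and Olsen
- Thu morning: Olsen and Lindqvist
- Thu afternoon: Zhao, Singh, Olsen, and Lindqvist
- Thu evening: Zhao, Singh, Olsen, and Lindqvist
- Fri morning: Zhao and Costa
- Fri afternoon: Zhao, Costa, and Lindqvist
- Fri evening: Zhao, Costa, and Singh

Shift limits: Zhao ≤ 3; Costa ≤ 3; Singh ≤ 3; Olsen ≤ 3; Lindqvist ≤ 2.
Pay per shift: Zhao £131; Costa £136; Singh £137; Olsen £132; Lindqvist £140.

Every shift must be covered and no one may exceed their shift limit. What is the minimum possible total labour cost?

£1197

Picking the cheapest available guard for each shift independently would cost £1182, but that ignores the shift limits.
An optimal schedule: Wed evening→Zhao+Costa, Thu morning→Olsen, Thu afternoon→Olsen, Thu evening→Zhao+Olsen, Fri morning→Zhao, Fri afternoon→Costa, Fri evening→Costa.
Total: 131 + 136 + 132 + 132 + 131 + 132 + 131 + 136 + 136 = £1197.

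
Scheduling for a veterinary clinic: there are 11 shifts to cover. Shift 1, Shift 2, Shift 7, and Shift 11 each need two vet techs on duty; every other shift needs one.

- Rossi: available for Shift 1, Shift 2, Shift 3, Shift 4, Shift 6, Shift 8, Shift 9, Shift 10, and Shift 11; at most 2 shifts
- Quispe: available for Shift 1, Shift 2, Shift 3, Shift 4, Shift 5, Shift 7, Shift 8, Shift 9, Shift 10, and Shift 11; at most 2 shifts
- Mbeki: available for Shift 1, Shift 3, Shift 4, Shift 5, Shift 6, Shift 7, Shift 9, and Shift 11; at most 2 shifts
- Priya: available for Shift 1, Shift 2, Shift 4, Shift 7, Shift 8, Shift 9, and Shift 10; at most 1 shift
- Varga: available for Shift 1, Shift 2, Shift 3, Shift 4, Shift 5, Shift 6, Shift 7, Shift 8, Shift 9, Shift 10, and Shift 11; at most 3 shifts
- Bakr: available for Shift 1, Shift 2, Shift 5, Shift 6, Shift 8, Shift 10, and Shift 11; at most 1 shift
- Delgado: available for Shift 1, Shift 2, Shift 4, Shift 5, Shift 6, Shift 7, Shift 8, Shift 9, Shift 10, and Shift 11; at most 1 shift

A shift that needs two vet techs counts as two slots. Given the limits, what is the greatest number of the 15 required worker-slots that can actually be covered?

Total capacity across all vet techs is 2+2+2+1+3+1+1 = 12, and 15 slots are needed, so at most 12 can be filled.
An assignment achieving 12: Shift 2→Priya+Varga, Shift 3→Rossi, Shift 4→Mbeki, Shift 5→Quispe, Shift 6→Rossi, Shift 7→Quispe+Mbeki, Shift 8→Varga, Shift 9→Varga, Shift 10→Bakr, Shift 11→Delgado.
Loads: Rossi 2/2, Quispe 2/2, Mbeki 2/2, Priya 1/1, Varga 3/3, Bakr 1/1, Delgado 1/1.

12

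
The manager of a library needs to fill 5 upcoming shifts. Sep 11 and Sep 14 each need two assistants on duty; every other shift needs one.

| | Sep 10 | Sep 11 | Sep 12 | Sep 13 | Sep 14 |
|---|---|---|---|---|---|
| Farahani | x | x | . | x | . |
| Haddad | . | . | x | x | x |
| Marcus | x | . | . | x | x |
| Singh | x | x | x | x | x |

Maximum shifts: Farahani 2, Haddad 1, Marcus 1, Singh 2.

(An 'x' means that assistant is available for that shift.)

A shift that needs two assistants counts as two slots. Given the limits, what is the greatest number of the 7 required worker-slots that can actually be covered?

6

Total capacity across all assistants is 2+1+1+2 = 6, and 7 slots are needed, so at most 6 can be filled.
An assignment achieving 6: Sep 10→Farahani, Sep 11→Farahani+Singh, Sep 12→Haddad, Sep 14→Marcus+Singh.
Loads: Farahani 2/2, Haddad 1/1, Marcus 1/1, Singh 2/2.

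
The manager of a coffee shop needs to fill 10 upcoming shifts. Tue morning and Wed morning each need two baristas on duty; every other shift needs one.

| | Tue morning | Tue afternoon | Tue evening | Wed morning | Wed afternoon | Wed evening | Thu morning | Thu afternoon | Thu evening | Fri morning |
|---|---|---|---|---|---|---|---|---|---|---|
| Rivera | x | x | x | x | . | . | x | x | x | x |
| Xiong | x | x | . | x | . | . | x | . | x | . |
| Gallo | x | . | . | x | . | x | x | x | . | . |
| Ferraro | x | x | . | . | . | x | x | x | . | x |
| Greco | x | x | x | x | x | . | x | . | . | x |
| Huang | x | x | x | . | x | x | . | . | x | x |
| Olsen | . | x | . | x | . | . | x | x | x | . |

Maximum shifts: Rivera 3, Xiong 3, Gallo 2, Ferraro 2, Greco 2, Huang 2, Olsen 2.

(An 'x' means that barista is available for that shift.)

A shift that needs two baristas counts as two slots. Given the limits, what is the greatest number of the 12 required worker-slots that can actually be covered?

12

Total capacity across all baristas is 3+3+2+2+2+2+2 = 16, and 12 slots are needed, so at most 12 can be filled.
An assignment achieving 12: Tue morning→Xiong+Ferraro, Tue afternoon→Xiong, Tue evening→Rivera, Wed morning→Xiong+Gallo, Wed afternoon→Greco, Wed evening→Gallo, Thu morning→Greco, Thu afternoon→Rivera, Thu evening→Rivera, Fri morning→Ferraro.
Loads: Rivera 3/3, Xiong 3/3, Gallo 2/2, Ferraro 2/2, Greco 2/2, Huang 0/2, Olsen 0/2.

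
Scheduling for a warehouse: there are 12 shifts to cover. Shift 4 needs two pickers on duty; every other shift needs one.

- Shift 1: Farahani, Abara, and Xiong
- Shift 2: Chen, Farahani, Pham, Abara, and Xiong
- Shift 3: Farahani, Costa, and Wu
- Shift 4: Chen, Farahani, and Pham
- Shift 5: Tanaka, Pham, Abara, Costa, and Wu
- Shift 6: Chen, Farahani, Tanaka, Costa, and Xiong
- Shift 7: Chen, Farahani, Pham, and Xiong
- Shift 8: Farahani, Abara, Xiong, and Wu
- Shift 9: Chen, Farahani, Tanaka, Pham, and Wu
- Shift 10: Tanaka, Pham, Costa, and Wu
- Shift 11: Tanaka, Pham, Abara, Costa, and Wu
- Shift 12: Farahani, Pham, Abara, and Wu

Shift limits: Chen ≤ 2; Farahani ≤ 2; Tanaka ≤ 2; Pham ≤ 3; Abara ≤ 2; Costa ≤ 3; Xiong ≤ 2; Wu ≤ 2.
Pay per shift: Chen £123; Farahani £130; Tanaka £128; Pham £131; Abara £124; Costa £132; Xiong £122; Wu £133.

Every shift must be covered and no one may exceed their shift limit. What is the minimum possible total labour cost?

Picking the cheapest available picker for each shift independently would cost £1616, but that ignores the shift limits.
An optimal schedule: Shift 1→Xiong, Shift 2→Chen, Shift 3→Farahani, Shift 4→Chen+Farahani, Shift 5→Pham, Shift 6→Tanaka, Shift 7→Xiong, Shift 8→Abara, Shift 9→Pham, Shift 10→Tanaka, Shift 11→Pham, Shift 12→Abara.
Total: 122 + 123 + 130 + 123 + 130 + 131 + 128 + 122 + 124 + 131 + 128 + 131 + 124 = £1647.

£1647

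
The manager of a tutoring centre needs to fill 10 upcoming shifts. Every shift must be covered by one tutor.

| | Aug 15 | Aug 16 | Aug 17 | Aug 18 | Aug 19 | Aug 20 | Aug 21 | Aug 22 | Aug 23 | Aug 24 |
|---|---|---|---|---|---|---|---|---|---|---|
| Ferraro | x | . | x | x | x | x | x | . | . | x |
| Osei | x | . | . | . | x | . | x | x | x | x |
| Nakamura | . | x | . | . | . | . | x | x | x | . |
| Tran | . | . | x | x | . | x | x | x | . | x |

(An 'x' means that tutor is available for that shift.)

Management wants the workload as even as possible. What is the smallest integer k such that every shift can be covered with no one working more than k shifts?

With 4 tutors and 10 worker-slots to fill, someone must work at least ⌈10/4⌉ = 3 shifts, so k ≥ 3.
k = 3 works: Aug 15→Ferraro, Aug 16→Nakamura, Aug 17→Ferraro, Aug 18→Ferraro, Aug 19→Osei, Aug 20→Tran, Aug 21→Nakamura, Aug 22→Osei, Aug 23→Osei, Aug 24→Tran.
Loads: Ferraro 3, Osei 3, Nakamura 2, Tran 2 — all ≤ 3.

3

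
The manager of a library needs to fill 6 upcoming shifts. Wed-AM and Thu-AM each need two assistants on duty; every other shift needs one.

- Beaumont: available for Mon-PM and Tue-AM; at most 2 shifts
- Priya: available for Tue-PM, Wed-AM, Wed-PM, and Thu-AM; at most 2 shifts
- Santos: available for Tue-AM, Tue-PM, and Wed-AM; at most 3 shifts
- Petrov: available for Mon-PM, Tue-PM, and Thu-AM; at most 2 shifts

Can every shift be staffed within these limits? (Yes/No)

No

Total capacity is 9 and 8 slots are needed, so capacity alone doesn't rule it out.
Shifts {Wed-AM, Wed-PM, Thu-AM} need 5 worker-slots in total, but the assistants available for any of those shifts (Priya, Santos, and Petrov) can supply at most 4 among them. So no valid schedule exists.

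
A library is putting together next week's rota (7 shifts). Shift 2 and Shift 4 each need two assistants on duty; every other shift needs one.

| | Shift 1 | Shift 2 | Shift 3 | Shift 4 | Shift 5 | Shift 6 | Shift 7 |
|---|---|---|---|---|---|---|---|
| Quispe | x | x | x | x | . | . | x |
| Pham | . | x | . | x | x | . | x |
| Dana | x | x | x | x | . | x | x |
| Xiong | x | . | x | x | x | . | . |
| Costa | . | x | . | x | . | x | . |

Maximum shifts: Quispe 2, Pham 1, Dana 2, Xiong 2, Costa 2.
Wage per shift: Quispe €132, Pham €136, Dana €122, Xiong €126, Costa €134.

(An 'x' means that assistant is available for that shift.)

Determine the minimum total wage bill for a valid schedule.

Picking the cheapest available assistant for each shift independently would cost €1116, but that ignores the shift limits.
An optimal schedule: Shift 1→Quispe, Shift 2→Dana+Costa, Shift 3→Xiong, Shift 4→Xiong+Costa, Shift 5→Pham, Shift 6→Dana, Shift 7→Quispe.
Total: 132 + 122 + 134 + 126 + 126 + 134 + 136 + 122 + 132 = €1164.

€1164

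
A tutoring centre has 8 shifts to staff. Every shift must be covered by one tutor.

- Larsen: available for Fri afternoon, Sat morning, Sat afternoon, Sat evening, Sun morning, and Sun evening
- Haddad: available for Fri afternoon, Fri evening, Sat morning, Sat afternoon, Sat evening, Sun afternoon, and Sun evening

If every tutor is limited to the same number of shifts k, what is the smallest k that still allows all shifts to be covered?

4

With 2 tutors and 8 worker-slots to fill, someone must work at least ⌈8/2⌉ = 4 shifts, so k ≥ 4.
k = 4 works: Fri afternoon→Larsen, Fri evening→Haddad, Sat morning→Larsen, Sat afternoon→Larsen, Sat evening→Haddad, Sun morning→Larsen, Sun afternoon→Haddad, Sun evening→Haddad.
Loads: Larsen 4, Haddad 4 — all ≤ 4.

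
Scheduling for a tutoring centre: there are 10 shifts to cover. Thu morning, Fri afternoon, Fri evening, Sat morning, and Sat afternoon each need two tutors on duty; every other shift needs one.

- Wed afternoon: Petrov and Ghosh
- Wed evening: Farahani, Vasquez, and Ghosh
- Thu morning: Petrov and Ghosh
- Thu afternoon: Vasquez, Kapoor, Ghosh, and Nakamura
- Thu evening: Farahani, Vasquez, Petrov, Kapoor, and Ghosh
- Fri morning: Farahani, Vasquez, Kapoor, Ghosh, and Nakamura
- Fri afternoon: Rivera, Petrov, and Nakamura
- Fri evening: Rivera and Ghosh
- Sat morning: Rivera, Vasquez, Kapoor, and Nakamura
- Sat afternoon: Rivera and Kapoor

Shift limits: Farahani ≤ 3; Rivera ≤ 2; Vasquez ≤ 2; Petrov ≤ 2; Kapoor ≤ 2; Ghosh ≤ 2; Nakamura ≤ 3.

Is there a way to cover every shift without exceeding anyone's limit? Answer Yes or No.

No

Total capacity is 16 and 15 slots are needed, so capacity alone doesn't rule it out.
Shifts {Wed afternoon, Thu morning, Fri afternoon, Fri evening, Sat afternoon} need 9 worker-slots in total, but the tutors available for any of those shifts (Rivera, Petrov, Kapoor, Ghosh, and Nakamura) can supply at most 8 among them. So no valid schedule exists.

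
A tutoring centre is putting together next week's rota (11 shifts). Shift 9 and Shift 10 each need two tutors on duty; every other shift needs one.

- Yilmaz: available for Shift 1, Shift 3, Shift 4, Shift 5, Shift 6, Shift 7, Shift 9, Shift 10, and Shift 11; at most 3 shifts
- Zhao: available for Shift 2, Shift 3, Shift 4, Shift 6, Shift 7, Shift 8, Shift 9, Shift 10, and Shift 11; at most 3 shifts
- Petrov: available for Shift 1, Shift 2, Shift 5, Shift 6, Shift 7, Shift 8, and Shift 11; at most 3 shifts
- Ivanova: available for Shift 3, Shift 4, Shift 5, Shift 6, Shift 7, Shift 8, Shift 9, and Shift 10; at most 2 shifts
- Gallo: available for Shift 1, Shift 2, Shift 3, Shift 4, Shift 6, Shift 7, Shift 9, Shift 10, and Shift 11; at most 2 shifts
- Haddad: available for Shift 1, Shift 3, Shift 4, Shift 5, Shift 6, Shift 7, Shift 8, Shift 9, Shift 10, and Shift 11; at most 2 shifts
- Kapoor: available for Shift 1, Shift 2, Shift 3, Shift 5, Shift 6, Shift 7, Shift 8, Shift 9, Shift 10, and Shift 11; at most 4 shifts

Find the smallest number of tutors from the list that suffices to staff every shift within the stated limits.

13 slots to fill and no one can take more than 4, so at least ⌈13/4⌉ = 4 tutors are needed.
Yilmaz, Zhao, Petrov, and Kapoor alone can cover everything: Shift 1→Yilmaz, Shift 2→Zhao, Shift 3→Yilmaz, Shift 4→Yilmaz, Shift 5→Petrov, Shift 6→Petrov, Shift 7→Kapoor, Shift 8→Petrov, Shift 9→Zhao+Kapoor, Shift 10→Zhao+Kapoor, Shift 11→Kapoor.

4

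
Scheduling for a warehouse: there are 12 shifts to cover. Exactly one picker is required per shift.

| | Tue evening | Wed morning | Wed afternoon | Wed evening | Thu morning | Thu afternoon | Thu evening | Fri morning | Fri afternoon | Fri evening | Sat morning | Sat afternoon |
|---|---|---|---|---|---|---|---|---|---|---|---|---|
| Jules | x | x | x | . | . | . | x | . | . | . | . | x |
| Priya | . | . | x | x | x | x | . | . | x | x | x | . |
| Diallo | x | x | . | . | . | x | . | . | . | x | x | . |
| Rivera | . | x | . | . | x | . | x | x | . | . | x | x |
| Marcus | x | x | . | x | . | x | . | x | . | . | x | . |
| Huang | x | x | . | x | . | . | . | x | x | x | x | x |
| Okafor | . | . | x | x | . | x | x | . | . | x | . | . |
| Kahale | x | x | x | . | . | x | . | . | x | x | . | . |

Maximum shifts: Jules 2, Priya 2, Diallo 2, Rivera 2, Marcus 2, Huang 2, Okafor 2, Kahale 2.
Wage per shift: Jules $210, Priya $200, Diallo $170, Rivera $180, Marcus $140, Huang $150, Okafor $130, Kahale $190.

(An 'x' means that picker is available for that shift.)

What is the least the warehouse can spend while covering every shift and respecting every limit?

Picking the cheapest available picker for each shift independently would cost $1690, but that ignores the shift limits.
An optimal schedule: Tue evening→Diallo, Wed morning→Kahale, Wed afternoon→Okafor, Wed evening→Marcus, Thu morning→Rivera, Thu afternoon→Diallo, Thu evening→Okafor, Fri morning→Marcus, Fri afternoon→Huang, Fri evening→Kahale, Sat morning→Rivera, Sat afternoon→Huang.
Total: 170 + 190 + 130 + 140 + 180 + 170 + 130 + 140 + 150 + 190 + 180 + 150 = $1920.

$1920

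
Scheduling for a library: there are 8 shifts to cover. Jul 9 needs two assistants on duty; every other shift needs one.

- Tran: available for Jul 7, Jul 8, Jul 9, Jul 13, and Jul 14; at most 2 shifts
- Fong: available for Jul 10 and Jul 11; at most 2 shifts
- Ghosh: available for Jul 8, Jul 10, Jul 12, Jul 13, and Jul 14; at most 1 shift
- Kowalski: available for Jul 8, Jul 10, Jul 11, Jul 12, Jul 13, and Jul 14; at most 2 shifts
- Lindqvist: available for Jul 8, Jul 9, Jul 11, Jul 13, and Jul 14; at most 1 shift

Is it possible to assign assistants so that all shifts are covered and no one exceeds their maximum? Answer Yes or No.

No

Total capacity is 2+2+1+2+1 = 8 but 9 worker-slots are needed — infeasible.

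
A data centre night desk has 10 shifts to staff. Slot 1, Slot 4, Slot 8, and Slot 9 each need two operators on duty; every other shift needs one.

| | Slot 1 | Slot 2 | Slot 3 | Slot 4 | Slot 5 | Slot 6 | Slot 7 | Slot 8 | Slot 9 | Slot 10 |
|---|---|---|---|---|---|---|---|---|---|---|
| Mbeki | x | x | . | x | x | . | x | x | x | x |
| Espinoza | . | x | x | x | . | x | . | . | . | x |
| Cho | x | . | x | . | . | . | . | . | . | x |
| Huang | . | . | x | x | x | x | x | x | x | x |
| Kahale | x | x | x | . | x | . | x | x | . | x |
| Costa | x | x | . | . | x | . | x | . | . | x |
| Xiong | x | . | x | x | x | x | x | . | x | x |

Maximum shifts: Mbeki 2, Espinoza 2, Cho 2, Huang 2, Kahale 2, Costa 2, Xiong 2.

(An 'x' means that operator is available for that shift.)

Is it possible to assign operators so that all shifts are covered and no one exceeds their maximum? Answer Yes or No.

Yes

One valid schedule: Slot 1→Costa+Xiong, Slot 2→Kahale, Slot 3→Cho, Slot 4→Espinoza+Xiong, Slot 5→Kahale, Slot 6→Espinoza, Slot 7→Costa, Slot 8→Mbeki+Huang, Slot 9→Mbeki+Huang, Slot 10→Cho.
Loads: Mbeki 2/2, Espinoza 2/2, Cho 2/2, Huang 2/2, Kahale 2/2, Costa 2/2, Xiong 2/2 — all within limits.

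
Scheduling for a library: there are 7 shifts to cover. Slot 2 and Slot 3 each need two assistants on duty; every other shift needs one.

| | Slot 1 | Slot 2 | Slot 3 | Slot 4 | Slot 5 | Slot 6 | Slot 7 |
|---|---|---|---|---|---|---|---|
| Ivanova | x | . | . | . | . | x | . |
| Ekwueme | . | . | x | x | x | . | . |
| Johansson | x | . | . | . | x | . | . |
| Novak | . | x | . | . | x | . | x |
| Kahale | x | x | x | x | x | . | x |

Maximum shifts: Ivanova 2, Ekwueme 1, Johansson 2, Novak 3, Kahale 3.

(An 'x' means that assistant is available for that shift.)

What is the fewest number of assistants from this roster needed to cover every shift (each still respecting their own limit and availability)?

9 slots to fill and no one can take more than 3, so at least ⌈9/3⌉ = 3 assistants are needed.
Any 3 assistants together have capacity at most 3+3+2 = 8 < 9 slots, so 3 can never suffice.
Ivanova, Ekwueme, Novak, and Kahale alone can cover everything: Slot 1→Ivanova, Slot 2→Novak+Kahale, Slot 3→Ekwueme+Kahale, Slot 4→Kahale, Slot 5→Novak, Slot 6→Ivanova, Slot 7→Novak.

4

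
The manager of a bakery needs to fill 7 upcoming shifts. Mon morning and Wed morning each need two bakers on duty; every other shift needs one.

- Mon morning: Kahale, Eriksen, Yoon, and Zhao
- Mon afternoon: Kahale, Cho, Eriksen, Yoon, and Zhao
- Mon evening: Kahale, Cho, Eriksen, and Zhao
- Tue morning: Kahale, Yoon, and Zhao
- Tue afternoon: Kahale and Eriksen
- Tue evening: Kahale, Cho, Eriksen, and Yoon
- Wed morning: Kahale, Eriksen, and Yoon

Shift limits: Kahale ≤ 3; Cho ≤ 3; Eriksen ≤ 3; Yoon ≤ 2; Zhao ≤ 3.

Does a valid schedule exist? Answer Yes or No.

Yes

One valid schedule: Mon morning→Eriksen+Yoon, Mon afternoon→Cho, Mon evening→Cho, Tue morning→Kahale, Tue afternoon→Kahale, Tue evening→Cho, Wed morning→Kahale+Eriksen.
Loads: Kahale 3/3, Cho 3/3, Eriksen 2/3, Yoon 1/2, Zhao 0/3 — all within limits.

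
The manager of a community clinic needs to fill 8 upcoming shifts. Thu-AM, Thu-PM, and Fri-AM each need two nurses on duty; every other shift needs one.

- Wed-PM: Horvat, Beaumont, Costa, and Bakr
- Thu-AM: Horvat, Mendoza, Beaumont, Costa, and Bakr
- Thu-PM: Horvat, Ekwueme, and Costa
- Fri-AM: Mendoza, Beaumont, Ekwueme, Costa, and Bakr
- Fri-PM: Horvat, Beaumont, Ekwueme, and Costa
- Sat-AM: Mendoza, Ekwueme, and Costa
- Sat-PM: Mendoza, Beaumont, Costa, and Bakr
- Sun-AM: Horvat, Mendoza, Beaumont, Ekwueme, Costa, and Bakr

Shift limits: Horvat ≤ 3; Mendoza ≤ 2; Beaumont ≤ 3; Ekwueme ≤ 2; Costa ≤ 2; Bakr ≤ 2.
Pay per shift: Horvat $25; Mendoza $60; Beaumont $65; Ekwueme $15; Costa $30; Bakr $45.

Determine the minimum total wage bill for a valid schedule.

Picking the cheapest available nurse for each shift independently would cost $240, but that ignores the shift limits.
An optimal schedule: Wed-PM→Horvat, Thu-AM→Bakr+Mendoza, Thu-PM→Ekwueme+Horvat, Fri-AM→Bakr+Mendoza, Fri-PM→Horvat, Sat-AM→Ekwueme, Sat-PM→Costa, Sun-AM→Costa.
Total: 25 + 45 + 60 + 15 + 25 + 45 + 60 + 25 + 15 + 30 + 30 = $375.

$375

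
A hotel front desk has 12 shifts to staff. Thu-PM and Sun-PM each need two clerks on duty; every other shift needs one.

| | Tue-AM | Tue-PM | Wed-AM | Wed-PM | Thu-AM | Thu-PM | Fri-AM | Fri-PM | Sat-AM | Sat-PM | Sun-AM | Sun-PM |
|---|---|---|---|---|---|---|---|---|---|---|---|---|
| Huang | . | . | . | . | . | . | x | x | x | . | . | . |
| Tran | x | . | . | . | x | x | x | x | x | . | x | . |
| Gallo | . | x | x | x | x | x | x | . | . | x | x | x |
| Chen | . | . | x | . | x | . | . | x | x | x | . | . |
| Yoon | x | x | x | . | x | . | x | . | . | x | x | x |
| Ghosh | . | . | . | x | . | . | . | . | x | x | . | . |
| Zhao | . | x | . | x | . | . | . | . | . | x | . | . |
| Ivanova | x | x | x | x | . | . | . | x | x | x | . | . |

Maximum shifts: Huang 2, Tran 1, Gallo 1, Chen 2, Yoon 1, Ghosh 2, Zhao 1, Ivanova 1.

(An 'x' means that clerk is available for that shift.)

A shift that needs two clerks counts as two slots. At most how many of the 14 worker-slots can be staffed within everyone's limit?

11

Total capacity across all clerks is 2+1+1+2+1+2+1+1 = 11, and 14 slots are needed, so at most 11 can be filled.
An assignment achieving 11: Tue-AM→Ivanova, Tue-PM→Zhao, Wed-AM→Chen, Wed-PM→Ghosh, Thu-AM→Chen, Thu-PM→Tran+Gallo, Fri-AM→Huang, Fri-PM→Huang, Sat-AM→Ghosh, Sun-PM→Yoon.
Loads: Huang 2/2, Tran 1/1, Gallo 1/1, Chen 2/2, Yoon 1/1, Ghosh 2/2, Zhao 1/1, Ivanova 1/1.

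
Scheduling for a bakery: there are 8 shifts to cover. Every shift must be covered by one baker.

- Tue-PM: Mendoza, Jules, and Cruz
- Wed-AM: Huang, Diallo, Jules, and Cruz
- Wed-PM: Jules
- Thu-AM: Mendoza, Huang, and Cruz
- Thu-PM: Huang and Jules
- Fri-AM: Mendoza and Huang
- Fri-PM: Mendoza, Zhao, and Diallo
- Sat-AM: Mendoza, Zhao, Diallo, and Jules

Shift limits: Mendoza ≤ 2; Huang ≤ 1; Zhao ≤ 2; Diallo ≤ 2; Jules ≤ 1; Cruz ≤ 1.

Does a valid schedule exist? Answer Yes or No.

Wed-PM can only be covered by Jules, so that assignment is forced.
One valid schedule: Tue-PM→Mendoza, Wed-AM→Diallo, Wed-PM→Jules, Thu-AM→Cruz, Thu-PM→Huang, Fri-AM→Mendoza, Fri-PM→Zhao, Sat-AM→Zhao.
Loads: Mendoza 2/2, Huang 1/1, Zhao 2/2, Diallo 1/2, Jules 1/1, Cruz 1/1 — all within limits.

Yes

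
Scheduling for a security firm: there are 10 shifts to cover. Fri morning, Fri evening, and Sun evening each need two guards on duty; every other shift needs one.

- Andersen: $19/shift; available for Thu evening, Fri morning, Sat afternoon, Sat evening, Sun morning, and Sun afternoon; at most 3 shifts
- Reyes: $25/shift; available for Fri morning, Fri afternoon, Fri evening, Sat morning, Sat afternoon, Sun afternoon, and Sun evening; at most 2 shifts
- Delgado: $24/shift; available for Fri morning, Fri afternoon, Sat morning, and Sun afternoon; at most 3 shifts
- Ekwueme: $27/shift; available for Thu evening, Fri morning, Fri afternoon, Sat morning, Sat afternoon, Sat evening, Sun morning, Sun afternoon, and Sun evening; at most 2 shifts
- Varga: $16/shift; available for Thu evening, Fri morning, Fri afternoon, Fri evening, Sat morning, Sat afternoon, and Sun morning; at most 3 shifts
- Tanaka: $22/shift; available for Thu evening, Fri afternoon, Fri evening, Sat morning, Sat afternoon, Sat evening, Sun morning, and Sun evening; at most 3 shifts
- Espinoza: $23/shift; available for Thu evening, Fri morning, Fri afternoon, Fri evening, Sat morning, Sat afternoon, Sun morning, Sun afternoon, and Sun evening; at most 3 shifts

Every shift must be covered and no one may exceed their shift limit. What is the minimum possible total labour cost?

Picking the cheapest available guard for each shift independently would cost $236, but that ignores the shift limits.
An optimal schedule: Thu evening→Varga, Fri morning→Espinoza+Delgado, Fri afternoon→Varga, Fri evening→Tanaka+Espinoza, Sat morning→Tanaka, Sat afternoon→Andersen, Sat evening→Andersen, Sun morning→Varga, Sun afternoon→Andersen, Sun evening→Tanaka+Espinoza.
Total: 16 + 23 + 24 + 16 + 22 + 23 + 22 + 19 + 19 + 16 + 19 + 22 + 23 = $264.

$264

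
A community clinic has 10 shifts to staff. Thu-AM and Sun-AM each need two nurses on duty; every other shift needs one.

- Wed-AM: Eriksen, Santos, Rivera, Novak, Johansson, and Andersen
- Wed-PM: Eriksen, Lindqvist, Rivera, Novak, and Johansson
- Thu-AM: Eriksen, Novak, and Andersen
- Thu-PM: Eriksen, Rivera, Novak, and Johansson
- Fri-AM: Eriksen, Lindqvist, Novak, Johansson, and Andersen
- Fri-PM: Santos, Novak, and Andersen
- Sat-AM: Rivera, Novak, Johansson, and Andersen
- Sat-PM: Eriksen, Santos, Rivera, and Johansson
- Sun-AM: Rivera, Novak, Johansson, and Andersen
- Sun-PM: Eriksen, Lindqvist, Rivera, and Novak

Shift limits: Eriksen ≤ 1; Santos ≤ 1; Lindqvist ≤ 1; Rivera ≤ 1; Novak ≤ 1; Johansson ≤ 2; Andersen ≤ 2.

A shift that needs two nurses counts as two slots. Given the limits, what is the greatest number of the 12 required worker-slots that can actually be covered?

Total capacity across all nurses is 1+1+1+1+1+2+2 = 9, and 12 slots are needed, so at most 9 can be filled.
An assignment achieving 9: Thu-AM→Eriksen+Novak, Thu-PM→Rivera, Fri-AM→Andersen, Fri-PM→Santos, Sat-AM→Johansson, Sat-PM→Johansson, Sun-AM→Andersen, Sun-PM→Lindqvist.
Loads: Eriksen 1/1, Santos 1/1, Lindqvist 1/1, Rivera 1/1, Novak 1/1, Johansson 2/2, Andersen 2/2.

9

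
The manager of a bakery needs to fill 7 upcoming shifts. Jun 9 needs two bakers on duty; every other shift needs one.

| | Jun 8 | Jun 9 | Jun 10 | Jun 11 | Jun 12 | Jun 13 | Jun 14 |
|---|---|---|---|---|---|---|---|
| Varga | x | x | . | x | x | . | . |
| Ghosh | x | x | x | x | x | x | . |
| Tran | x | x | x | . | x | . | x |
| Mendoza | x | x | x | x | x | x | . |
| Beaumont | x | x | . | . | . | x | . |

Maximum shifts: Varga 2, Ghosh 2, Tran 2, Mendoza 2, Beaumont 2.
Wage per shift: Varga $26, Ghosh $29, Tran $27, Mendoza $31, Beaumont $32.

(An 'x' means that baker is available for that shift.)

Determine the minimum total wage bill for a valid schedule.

$226

Jun 14 can only be covered by Tran, so that assignment is forced.
Picking the cheapest available baker for each shift independently would cost $214, but that ignores the shift limits.
An optimal schedule: Jun 8→Mendoza, Jun 9→Ghosh+Mendoza, Jun 10→Tran, Jun 11→Varga, Jun 12→Varga, Jun 13→Ghosh, Jun 14→Tran.
Total: 31 + 29 + 31 + 27 + 26 + 26 + 29 + 27 = $226.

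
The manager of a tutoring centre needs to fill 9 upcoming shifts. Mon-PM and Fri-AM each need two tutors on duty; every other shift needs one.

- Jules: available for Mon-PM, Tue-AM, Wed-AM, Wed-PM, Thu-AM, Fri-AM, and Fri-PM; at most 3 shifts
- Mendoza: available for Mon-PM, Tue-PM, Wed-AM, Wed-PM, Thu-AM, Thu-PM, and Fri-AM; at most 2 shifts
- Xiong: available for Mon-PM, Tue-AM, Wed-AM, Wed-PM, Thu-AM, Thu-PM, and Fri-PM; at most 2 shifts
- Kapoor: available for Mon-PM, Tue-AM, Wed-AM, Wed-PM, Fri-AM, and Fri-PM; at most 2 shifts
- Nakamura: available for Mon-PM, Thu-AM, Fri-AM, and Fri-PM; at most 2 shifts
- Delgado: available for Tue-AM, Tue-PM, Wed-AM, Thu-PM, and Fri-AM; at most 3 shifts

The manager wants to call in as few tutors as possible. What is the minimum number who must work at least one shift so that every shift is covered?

11 slots to fill and no one can take more than 3, so at least ⌈11/3⌉ = 4 tutors are needed.
Any 4 tutors together have capacity at most 3+3+2+2 = 10 < 11 slots, so 4 can never suffice.
Jules, Mendoza, Xiong, Kapoor, and Nakamura alone can cover everything: Mon-PM→Kapoor+Nakamura, Tue-AM→Jules, Tue-PM→Mendoza, Wed-AM→Jules, Wed-PM→Jules, Thu-AM→Xiong, Thu-PM→Mendoza, Fri-AM→Kapoor+Nakamura, Fri-PM→Xiong.

5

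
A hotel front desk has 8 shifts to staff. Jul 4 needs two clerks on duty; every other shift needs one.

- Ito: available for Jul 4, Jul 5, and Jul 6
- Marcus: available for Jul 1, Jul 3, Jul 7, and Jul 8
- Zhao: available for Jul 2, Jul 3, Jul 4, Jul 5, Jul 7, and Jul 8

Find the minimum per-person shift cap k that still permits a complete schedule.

3

With 3 clerks and 9 worker-slots to fill, someone must work at least ⌈9/3⌉ = 3 shifts, so k ≥ 3.
k = 3 works: Jul 1→Marcus, Jul 2→Zhao, Jul 3→Marcus, Jul 4→Ito+Zhao, Jul 5→Ito, Jul 6→Ito, Jul 7→Marcus, Jul 8→Zhao.
Loads: Ito 3, Marcus 3, Zhao 3 — all ≤ 3.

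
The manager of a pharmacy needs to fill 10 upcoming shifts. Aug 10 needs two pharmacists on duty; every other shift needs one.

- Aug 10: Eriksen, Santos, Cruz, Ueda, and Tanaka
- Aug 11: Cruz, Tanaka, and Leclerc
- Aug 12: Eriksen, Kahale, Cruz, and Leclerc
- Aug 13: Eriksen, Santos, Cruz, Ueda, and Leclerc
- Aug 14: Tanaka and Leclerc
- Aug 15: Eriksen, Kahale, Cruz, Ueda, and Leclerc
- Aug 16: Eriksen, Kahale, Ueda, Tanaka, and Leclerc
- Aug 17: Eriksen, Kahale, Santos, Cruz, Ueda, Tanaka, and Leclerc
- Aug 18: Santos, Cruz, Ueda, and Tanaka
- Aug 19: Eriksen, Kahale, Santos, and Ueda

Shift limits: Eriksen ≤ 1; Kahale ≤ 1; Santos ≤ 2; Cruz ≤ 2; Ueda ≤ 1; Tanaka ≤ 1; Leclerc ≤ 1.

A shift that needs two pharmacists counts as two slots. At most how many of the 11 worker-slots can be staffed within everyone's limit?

Total capacity across all pharmacists is 1+1+2+2+1+1+1 = 9, and 11 slots are needed, so at most 9 can be filled.
An assignment achieving 9: Aug 10→Santos+Cruz, Aug 11→Cruz, Aug 12→Eriksen, Aug 13→Ueda, Aug 14→Tanaka, Aug 15→Leclerc, Aug 18→Santos, Aug 19→Kahale.
Loads: Eriksen 1/1, Kahale 1/1, Santos 2/2, Cruz 2/2, Ueda 1/1, Tanaka 1/1, Leclerc 1/1.

9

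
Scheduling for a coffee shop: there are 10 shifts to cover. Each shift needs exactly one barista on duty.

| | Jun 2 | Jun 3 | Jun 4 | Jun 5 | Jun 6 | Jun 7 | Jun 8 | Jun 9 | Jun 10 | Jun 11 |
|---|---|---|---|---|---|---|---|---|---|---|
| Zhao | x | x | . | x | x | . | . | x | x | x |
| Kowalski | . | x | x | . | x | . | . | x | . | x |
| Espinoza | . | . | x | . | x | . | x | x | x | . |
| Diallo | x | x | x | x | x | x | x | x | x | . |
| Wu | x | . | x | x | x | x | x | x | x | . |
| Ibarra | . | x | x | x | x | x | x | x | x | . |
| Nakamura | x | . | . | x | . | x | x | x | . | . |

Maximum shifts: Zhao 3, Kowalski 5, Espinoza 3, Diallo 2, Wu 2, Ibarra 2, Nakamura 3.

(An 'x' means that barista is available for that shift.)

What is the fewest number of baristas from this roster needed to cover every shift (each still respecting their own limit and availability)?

10 slots to fill and no one can take more than 5, so at least ⌈10/5⌉ = 2 baristas are needed.
Any 2 baristas together have capacity at most 5+3 = 8 < 10 slots, so 2 can never suffice.
Zhao, Kowalski, and Diallo alone can cover everything: Jun 2→Zhao, Jun 3→Kowalski, Jun 4→Kowalski, Jun 5→Zhao, Jun 6→Kowalski, Jun 7→Diallo, Jun 8→Diallo, Jun 9→Kowalski, Jun 10→Zhao, Jun 11→Kowalski.

3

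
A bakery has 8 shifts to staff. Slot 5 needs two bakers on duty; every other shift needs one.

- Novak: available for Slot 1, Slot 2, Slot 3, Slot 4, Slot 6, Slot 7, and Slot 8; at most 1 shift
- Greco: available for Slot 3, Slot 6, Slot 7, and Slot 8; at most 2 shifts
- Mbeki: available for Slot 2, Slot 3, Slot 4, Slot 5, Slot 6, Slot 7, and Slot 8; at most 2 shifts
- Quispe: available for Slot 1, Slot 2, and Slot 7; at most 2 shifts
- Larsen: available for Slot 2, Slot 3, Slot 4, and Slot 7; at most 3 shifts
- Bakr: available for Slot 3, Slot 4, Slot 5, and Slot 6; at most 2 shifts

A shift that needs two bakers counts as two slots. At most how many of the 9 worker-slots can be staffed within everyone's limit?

9

Total capacity across all bakers is 1+2+2+2+3+2 = 12, and 9 slots are needed, so at most 9 can be filled.
An assignment achieving 9: Slot 1→Novak, Slot 2→Mbeki, Slot 3→Larsen, Slot 4→Larsen, Slot 5→Mbeki+Bakr, Slot 6→Greco, Slot 7→Quispe, Slot 8→Greco.
Loads: Novak 1/1, Greco 2/2, Mbeki 2/2, Quispe 1/2, Larsen 2/3, Bakr 1/2.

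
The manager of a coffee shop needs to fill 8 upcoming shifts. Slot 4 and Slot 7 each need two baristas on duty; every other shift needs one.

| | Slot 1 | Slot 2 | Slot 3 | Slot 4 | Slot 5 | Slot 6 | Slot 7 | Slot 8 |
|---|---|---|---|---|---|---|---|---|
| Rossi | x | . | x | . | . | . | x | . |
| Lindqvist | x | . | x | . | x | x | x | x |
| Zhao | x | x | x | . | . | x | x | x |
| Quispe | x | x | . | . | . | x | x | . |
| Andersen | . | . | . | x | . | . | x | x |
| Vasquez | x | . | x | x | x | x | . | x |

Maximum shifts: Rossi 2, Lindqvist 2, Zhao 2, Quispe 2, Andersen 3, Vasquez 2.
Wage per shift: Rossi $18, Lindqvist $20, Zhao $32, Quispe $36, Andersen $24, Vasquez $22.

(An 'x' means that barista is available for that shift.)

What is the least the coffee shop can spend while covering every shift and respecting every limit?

$224

Slot 4 can only be covered by Andersen and Vasquez, so that assignment is forced.
Picking the cheapest available barista for each shift independently would cost $212, but that ignores the shift limits.
An optimal schedule: Slot 1→Vasquez, Slot 2→Zhao, Slot 3→Rossi, Slot 4→Vasquez+Andersen, Slot 5→Lindqvist, Slot 6→Lindqvist, Slot 7→Rossi+Andersen, Slot 8→Andersen.
Total: 22 + 32 + 18 + 22 + 24 + 20 + 20 + 18 + 24 + 24 = $224.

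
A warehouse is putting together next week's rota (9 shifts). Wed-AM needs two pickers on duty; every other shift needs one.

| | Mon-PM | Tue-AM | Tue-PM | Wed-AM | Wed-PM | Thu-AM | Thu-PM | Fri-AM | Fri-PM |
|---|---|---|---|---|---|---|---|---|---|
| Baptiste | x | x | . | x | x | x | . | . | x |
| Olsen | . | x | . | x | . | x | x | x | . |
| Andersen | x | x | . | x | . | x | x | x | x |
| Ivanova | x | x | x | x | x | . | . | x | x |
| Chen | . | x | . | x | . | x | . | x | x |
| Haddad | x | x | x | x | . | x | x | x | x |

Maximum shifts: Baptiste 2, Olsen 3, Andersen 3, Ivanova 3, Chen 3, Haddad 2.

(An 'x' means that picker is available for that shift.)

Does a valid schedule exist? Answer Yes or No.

Yes

One valid schedule: Mon-PM→Baptiste, Tue-AM→Andersen, Tue-PM→Ivanova, Wed-AM→Andersen+Ivanova, Wed-PM→Baptiste, Thu-AM→Olsen, Thu-PM→Olsen, Fri-AM→Olsen, Fri-PM→Andersen.
Loads: Baptiste 2/2, Olsen 3/3, Andersen 3/3, Ivanova 2/3, Chen 0/3, Haddad 0/2 — all within limits.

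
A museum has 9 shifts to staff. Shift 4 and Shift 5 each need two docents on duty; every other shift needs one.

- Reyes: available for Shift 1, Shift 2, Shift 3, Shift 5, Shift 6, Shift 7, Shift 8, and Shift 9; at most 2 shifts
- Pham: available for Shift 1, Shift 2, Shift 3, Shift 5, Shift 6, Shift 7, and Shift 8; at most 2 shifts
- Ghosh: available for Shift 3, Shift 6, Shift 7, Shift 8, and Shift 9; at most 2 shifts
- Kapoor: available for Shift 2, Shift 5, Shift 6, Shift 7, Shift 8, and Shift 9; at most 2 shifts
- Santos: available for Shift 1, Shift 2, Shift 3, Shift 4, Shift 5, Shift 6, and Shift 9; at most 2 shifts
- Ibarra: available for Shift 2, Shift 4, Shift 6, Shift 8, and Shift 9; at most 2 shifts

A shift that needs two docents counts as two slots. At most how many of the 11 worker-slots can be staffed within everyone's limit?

Total capacity across all docents is 2+2+2+2+2+2 = 12, and 11 slots are needed, so at most 11 can be filled.
An assignment achieving 11: Shift 1→Reyes, Shift 2→Kapoor, Shift 3→Reyes, Shift 4→Santos+Ibarra, Shift 5→Pham+Kapoor, Shift 6→Santos, Shift 7→Pham, Shift 8→Ghosh, Shift 9→Ghosh.
Loads: Reyes 2/2, Pham 2/2, Ghosh 2/2, Kapoor 2/2, Santos 2/2, Ibarra 1/2.

11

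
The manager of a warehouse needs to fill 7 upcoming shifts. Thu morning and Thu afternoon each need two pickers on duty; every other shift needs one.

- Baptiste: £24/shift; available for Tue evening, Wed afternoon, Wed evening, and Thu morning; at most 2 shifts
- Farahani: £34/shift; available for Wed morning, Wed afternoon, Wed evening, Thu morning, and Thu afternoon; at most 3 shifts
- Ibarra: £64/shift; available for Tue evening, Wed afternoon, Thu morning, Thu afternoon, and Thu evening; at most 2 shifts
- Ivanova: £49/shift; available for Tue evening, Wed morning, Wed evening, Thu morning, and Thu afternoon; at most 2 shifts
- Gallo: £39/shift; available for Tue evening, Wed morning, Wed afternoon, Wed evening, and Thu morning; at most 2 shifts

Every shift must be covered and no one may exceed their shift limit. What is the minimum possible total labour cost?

Thu evening can only be covered by Ibarra, so that assignment is forced.
Picking the cheapest available picker for each shift independently would cost £311, but that ignores the shift limits.
An optimal schedule: Tue evening→Baptiste, Wed morning→Farahani, Wed afternoon→Baptiste, Wed evening→Gallo, Thu morning→Farahani+Gallo, Thu afternoon→Farahani+Ivanova, Thu evening→Ibarra.
Total: 24 + 34 + 24 + 39 + 34 + 39 + 34 + 49 + 64 = £341.

£341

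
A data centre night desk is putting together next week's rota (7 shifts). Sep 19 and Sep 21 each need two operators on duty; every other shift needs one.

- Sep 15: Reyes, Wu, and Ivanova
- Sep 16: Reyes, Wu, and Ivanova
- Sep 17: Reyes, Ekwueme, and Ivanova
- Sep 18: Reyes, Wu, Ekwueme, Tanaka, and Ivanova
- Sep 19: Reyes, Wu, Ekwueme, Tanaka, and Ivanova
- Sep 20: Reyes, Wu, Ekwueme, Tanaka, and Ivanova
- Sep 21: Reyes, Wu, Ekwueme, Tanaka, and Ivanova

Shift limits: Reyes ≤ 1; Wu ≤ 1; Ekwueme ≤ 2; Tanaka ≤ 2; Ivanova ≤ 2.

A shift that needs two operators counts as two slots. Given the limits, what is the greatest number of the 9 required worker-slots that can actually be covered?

8

Total capacity across all operators is 1+1+2+2+2 = 8, and 9 slots are needed, so at most 8 can be filled.
An assignment achieving 8: Sep 15→Reyes, Sep 16→Wu, Sep 17→Ekwueme, Sep 18→Ekwueme, Sep 19→Tanaka+Ivanova, Sep 20→Tanaka, Sep 21→Ivanova.
Loads: Reyes 1/1, Wu 1/1, Ekwueme 2/2, Tanaka 2/2, Ivanova 2/2.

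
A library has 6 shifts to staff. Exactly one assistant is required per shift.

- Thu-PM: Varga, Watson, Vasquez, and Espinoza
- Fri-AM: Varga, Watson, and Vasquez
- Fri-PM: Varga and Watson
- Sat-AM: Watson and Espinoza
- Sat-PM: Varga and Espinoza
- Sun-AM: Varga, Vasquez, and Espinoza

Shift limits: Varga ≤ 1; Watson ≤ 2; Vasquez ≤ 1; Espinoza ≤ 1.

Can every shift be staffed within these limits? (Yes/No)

Total capacity is 1+2+1+1 = 5 but 6 worker-slots are needed — infeasible.

No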